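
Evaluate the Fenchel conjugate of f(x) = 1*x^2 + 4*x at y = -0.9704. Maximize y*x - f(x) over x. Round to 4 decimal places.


f*(y) = sup_x {y*x - a*x^2 - b*x} = sup_x {(y-b)*x - a*x^2}
FOC: (y - b) - 2a*x = 0 => x* = (y - b)/(2a)
x* = (-0.9704 - 4)/(2*1) = -2.4852
f*(-0.9704) = (y-b)^2/(4a) = (-0.9704 - 4)^2/(4*1)
= 24.7049/4 = 6.1762


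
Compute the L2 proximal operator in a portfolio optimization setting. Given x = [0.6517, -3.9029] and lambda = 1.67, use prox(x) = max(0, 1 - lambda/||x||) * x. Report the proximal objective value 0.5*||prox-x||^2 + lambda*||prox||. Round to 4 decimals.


Step 1: Compute ||x||.
||x|| = 3.9569
Step 2: Compute scaling factor.
scale = max(0, 1 - 1.67/3.9569) = 0.578
Step 3: prox(x) = [0.3767, -2.2557]
||prox(x)|| = 2.2869
Step 4: Proximal objective.
0.5*||prox-x||^2 = 1.3945
lambda*||prox|| = 3.8191
Total = 5.2136


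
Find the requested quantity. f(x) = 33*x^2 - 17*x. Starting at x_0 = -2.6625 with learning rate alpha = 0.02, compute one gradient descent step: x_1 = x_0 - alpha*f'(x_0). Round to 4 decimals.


We compute the gradient at x_0 and apply the update.
f'(x) = 66*x - 17
f'(-2.6625) = 66*-2.6625 - 17 = -192.725
x_1 = -2.6625 - 0.02*-192.725 = 1.192


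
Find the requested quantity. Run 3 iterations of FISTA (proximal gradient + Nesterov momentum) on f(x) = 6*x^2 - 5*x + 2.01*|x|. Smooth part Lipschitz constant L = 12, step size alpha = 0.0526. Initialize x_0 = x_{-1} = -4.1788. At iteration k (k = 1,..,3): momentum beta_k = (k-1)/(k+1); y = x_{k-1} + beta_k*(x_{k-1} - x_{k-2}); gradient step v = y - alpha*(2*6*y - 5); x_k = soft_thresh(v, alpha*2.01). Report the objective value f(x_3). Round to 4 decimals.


FISTA on f(x) = 6*x^2 - 5*x + 2.01*|x|
L = 12, alpha = 0.0526
Iteration 1: beta = 0.0, y = -4.1788 + 0.0*(-4.1788 + 4.1788) = -4.1788
  grad(y) = -55.1456, v = y - alpha*grad = -1.2781
  prox(v) = soft_thresh(-1.2781, 0.1057) = -1.1724
Iteration 2: beta = 0.3333, y = -1.1724 + 0.3333*(-1.1724 + 4.1788) = -0.1703
  grad(y) = -7.0434, v = y - alpha*grad = 0.2002
  prox(v) = soft_thresh(0.2002, 0.1057) = 0.0945
Iteration 3: beta = 0.5, y = 0.0945 + 0.5*(0.0945 + 1.1724) = 0.7279
  grad(y) = 3.735, v = y - alpha*grad = 0.5315
  prox(v) = soft_thresh(0.5315, 0.1057) = 0.4257
f(x_3) = 6*0.4257^2 - 5*0.4257 + 2.01*|0.4257| = -0.1855


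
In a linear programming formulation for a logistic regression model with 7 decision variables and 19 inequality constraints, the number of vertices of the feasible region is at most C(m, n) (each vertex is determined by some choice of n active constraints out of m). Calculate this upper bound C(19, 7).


Each vertex corresponds to some choice of n active constraints out of m, so the number of vertices is at most C(m, n) = m! / (n!(m-n)!).
m = 19, n = 7
Numerator: 19 * 18 * 17 * 16 * 15 * 14 * 13
Denominator: 7! = 5040
C(19, 7) = 50388


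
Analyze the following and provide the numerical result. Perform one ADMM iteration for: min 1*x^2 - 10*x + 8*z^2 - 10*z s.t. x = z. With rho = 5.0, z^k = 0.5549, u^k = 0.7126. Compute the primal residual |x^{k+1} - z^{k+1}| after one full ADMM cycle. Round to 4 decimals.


ADMM iteration with rho = 5.0, z^k = 0.5549, u^k = 0.7126
Step 1: x-update.
Minimize 1*x^2 - 10*x + (5.0/2)*(x - 0.5549 + 0.7126)^2
FOC: (2*1 + 5.0)*x = 10 + 5.0*(0.5549 - 0.7126)
x^{k+1} = 1.3159
Step 2: z-update.
Minimize 8*z^2 - 10*z + (5.0/2)*(1.3159 - z + 0.7126)^2
FOC: (2*8 + 5.0)*z = 10 + 5.0*(1.3159 + 0.7126)
z^{k+1} = 0.9592
Step 3: u-update.
u^{k+1} = 0.7126 + 1.3159 - 0.9592 = 1.0694
Step 4: Primal residual = |1.3159 - 0.9592| = 0.3568


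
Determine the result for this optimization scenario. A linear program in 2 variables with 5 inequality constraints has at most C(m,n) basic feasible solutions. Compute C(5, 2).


Each vertex corresponds to some choice of n active constraints out of m, so the number of vertices is at most C(m, n) = m! / (n!(m-n)!).
m = 5, n = 2
Numerator: 5 * 4
Denominator: 2! = 2
C(5, 2) = 10


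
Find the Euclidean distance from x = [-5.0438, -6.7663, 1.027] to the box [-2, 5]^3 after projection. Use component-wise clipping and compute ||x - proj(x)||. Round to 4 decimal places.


Project each component onto [-2, 5].
clip(-5.0438) = -2.0, clip(-6.7663) = -2.0, clip(1.027) = 1.027
Projection = [-2.0, -2.0, 1.027]
Squared diffs: [9.2647, 22.7176, 0.0]
Distance = sqrt(31.9823) = 5.6553


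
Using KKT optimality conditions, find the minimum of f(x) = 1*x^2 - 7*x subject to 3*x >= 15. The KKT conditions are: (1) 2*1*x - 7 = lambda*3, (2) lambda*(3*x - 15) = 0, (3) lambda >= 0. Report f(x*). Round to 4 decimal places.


Step 1: Try lambda = 0 (constraint inactive).
x_unc = 7/(2*1) = 3.5
Check: 3*3.5 = 10.5 < 15 -- violated!
Step 2: Constraint must be active: 3*x = 15
x* = 15/3 = 5.0
lambda = (2*1*5.0 - 7)/3 = 1.0
Step 3: Compute optimal value.
f(x*) = 1*5.0^2 - 7*5.0 = -10.0


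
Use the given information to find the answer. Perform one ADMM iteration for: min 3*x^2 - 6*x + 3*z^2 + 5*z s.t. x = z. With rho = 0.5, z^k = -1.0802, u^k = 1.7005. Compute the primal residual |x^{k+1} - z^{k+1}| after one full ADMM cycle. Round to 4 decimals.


ADMM iteration with rho = 0.5, z^k = -1.0802, u^k = 1.7005
Step 1: x-update.
Minimize 3*x^2 - 6*x + (0.5/2)*(x + 1.0802 + 1.7005)^2
FOC: (2*3 + 0.5)*x = 6 + 0.5*(-1.0802 - 1.7005)
x^{k+1} = 0.7092
Step 2: z-update.
Minimize 3*z^2 + 5*z + (0.5/2)*(0.7092 - z + 1.7005)^2
FOC: (2*3 + 0.5)*z = -5 + 0.5*(0.7092 + 1.7005)
z^{k+1} = -0.5839
Step 3: u-update.
u^{k+1} = 1.7005 + 0.7092 + 0.5839 = 2.9935
Step 4: Primal residual = |0.7092 + 0.5839| = 1.293


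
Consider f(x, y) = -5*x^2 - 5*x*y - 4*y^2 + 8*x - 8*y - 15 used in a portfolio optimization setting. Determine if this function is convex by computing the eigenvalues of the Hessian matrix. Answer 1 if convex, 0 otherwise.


The Hessian of f(x,y) = -5*x^2 - 5*x*y - 4*y^2 + 8*x - 8*y - 15 is:
H = [[-10, -5], [-5, -8]]
Trace = -10 - 8 = -18
Determinant = -10*-8 - (-5)^2 = 55
Discriminant = (-18)^2 - 4*55 = 104.0
Eigenvalues: lambda_1 = -14.099, lambda_2 = -3.901
The function is not convex.

0


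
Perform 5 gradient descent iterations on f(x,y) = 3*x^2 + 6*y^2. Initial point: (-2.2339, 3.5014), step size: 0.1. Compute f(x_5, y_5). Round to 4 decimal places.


Gradient descent on f(x,y) = 3*x^2 + 6*y^2.
Starting point: (-2.2339, 3.5014), alpha = 0.1
Step 1: grad_x = 2*3*-2.2339 = -13.4034, grad_y = 2*6*3.5014 = 42.0168
  x_1 = -2.2339 - 0.1*-13.4034 = -0.8936
  y_1 = 3.5014 - 0.1*42.0168 = -0.7003
Step 2: grad_x = 2*3*-0.8936 = -5.3614, grad_y = 2*6*-0.7003 = -8.4034
  x_2 = -0.8936 - 0.1*-5.3614 = -0.3574
  y_2 = -0.7003 - 0.1*-8.4034 = 0.1401
Step 3: grad_x = 2*3*-0.3574 = -2.1445, grad_y = 2*6*0.1401 = 1.6807
  x_3 = -0.3574 - 0.1*-2.1445 = -0.143
  y_3 = 0.1401 - 0.1*1.6807 = -0.028
Step 4: grad_x = 2*3*-0.143 = -0.8578, grad_y = 2*6*-0.028 = -0.3361
  x_4 = -0.143 - 0.1*-0.8578 = -0.0572
  y_4 = -0.028 - 0.1*-0.3361 = 0.0056
Step 5: grad_x = 2*3*-0.0572 = -0.3431, grad_y = 2*6*0.0056 = 0.0672
  x_5 = -0.0572 - 0.1*-0.3431 = -0.0229
  y_5 = 0.0056 - 0.1*0.0672 = -0.0011
f(-0.0229, -0.0011) = 3*(-0.0229)^2 + 6*(-0.0011)^2 = 0.0016


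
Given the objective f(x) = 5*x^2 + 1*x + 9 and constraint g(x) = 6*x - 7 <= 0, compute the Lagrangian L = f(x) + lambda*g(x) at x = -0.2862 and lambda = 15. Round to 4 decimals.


Step 1: Evaluate f(x).
f(-0.2862) = 5*(-0.2862)^2 + 1*(-0.2862) + 9 = 9.1234
Step 2: Evaluate g(x).
g(-0.2862) = 6*-0.2862 - 7 = -8.7172
Step 3: Compute Lagrangian.
L = 9.1234 + 15*-8.7172 = -121.6346


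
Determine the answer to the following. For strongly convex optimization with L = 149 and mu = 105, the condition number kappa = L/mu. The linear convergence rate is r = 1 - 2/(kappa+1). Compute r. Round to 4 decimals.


Step 1: Compute the condition number.
kappa = L/mu = 149/105 = 1.419
Step 2: Compute the convergence rate.
r = 1 - 2/(kappa + 1) = 1 - 2*mu/(L + mu) = (L - mu)/(L + mu) = 44/254 = 0.1732


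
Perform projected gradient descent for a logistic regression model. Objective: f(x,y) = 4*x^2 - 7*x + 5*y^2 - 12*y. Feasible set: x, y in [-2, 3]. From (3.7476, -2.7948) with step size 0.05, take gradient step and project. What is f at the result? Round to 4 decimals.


Step 1: Compute gradient at (3.7476, -2.7948).
grad_x = 2*4*3.7476 - 7 = 22.9808
grad_y = 2*5*-2.7948 - 12 = -39.948
Step 2: Gradient step.
x_raw = 3.7476 - 0.05*22.9808 = 2.5986
y_raw = -2.7948 - 0.05*-39.948 = -0.7974
Step 3: Project onto [-2, 3].
x_proj = clip(2.5986) = 2.5986
y_proj = clip(-0.7974) = -0.7974
Step 4: Evaluate f.
f(2.5986, -0.7974) = 21.5682


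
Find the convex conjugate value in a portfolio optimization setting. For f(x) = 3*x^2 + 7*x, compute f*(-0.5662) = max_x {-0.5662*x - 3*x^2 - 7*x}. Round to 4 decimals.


f*(y) = sup_x {y*x - a*x^2 - b*x} = sup_x {(y-b)*x - a*x^2}
FOC: (y - b) - 2a*x = 0 => x* = (y - b)/(2a)
x* = (-0.5662 - 7)/(2*3) = -1.261
f*(-0.5662) = (y-b)^2/(4a) = (-0.5662 - 7)^2/(4*3)
= 57.2474/12 = 4.7706


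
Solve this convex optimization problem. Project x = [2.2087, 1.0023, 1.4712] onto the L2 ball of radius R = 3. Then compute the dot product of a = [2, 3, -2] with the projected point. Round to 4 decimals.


Step 1: Compute ||x|| (intermediates to 6 decimals).
||x|| = sqrt(2.2087^2 + 1.0023^2 + 1.4712^2) = 2.836792
Step 2: Project.
Since ||x|| <= R, proj = x (no scaling needed).
proj(x) = [2.2087, 1.0023, 1.4712]
Step 3: Dot product.
a^T * proj(x) = 2*2.2087 + 3*1.0023 - 2*1.4712 = 4.4819


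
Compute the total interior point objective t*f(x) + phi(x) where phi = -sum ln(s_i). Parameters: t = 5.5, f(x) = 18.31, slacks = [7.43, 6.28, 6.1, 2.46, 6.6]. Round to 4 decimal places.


Step 1: Compute log-barrier.
ln values: [2.0055, 1.8374, 1.8083, 0.9002, 1.8871]
phi = -(2.0055 + 1.8374 + 1.8083 + 0.9002 + 1.8871) = -8.4384
Step 2: Compute augmented objective.
t*f(x) = 5.5*18.31 = 100.705
Total = 100.705 - 8.4384 = 92.2666


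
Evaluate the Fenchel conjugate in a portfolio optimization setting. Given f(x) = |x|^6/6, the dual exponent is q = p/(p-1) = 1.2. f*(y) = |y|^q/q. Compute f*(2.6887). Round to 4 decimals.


The conjugate exponent q satisfies 1/p + 1/q = 1.
p = 6, so q = 6/(6 - 1) = 1.2
|y|^q = 2.6887^1.2 = 3.2768
f*(2.6887) = 3.2768 / 1.2 = 2.7307


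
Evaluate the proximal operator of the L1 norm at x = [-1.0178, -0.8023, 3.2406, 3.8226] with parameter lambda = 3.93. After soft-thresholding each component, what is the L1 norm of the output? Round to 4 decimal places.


Soft-thresholding with lambda = 3.93:
prox(-1.0178) = sign(-1.0178)*max(|-1.0178| - 3.93, 0) = 0.0
prox(-0.8023) = sign(-0.8023)*max(|-0.8023| - 3.93, 0) = 0.0
prox(3.2406) = sign(3.2406)*max(|3.2406| - 3.93, 0) = 0.0
prox(3.8226) = sign(3.8226)*max(|3.8226| - 3.93, 0) = 0.0
prox(x) = [0.0, 0.0, 0.0, 0.0]
||prox(x)||_1 = 0.0 + 0.0 + 0.0 + 0.0 = 0.0


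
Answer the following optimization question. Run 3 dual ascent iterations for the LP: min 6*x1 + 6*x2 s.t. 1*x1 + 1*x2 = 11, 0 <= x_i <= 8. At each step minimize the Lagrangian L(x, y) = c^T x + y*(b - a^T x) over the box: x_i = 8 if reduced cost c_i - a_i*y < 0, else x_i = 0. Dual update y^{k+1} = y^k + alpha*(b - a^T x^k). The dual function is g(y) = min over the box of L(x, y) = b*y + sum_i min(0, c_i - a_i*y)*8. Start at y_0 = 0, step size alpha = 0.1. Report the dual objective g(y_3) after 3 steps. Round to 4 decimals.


Dual ascent for LP: min 6*x1 + 6*x2, 1*x1 + 1*x2 = 11, 0 <= x_i <= 8
Step 1: y^k = 0.0, reduced costs: (6.0, 6.0)
  x^k = (0.0, 0.0), subgradient = b - a^T x = 11.0
  y^{k+1} = 0.0 + 0.1*11.0 = 1.1
Step 2: y^k = 1.1, reduced costs: (4.9, 4.9)
  x^k = (0.0, 0.0), subgradient = b - a^T x = 11.0
  y^{k+1} = 1.1 + 0.1*11.0 = 2.2
Step 3: y^k = 2.2, reduced costs: (3.8, 3.8)
  x^k = (0.0, 0.0), subgradient = b - a^T x = 11.0
  y^{k+1} = 2.2 + 0.1*11.0 = 3.3
Dual objective at y_3 = 3.3: reduced costs (2.7, 2.7), box minimizer x = (0.0, 0.0)
g(y_3) = b*y + (c1 - a1*y)*x1 + (c2 - a2*y)*x2 = 11*3.3 + 2.7*0.0 + 2.7*0.0 = 36.3 + 0.0 + 0.0 = 36.3


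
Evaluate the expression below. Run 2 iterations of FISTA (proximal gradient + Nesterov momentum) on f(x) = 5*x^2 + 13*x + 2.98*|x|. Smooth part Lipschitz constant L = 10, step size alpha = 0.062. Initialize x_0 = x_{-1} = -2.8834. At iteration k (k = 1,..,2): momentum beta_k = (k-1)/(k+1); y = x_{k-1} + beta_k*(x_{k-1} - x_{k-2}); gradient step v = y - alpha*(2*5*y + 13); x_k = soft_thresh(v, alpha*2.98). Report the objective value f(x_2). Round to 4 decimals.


FISTA on f(x) = 5*x^2 + 13*x + 2.98*|x|
L = 10, alpha = 0.062
Iteration 1: beta = 0.0, y = -2.8834 + 0.0*(-2.8834 + 2.8834) = -2.8834
  grad(y) = -15.834, v = y - alpha*grad = -1.9017
  prox(v) = soft_thresh(-1.9017, 0.1848) = -1.7169
Iteration 2: beta = 0.3333, y = -1.7169 + 0.3333*(-1.7169 + 2.8834) = -1.3281
  grad(y) = -0.2811, v = y - alpha*grad = -1.3107
  prox(v) = soft_thresh(-1.3107, 0.1848) = -1.1259
f(x_2) = 5*(-1.1259)^2 + 13*(-1.1259) + 2.98*|-1.1259| = -4.9432


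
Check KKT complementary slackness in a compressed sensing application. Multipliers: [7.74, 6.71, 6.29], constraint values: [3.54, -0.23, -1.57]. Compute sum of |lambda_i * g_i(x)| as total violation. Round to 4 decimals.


KKT complementary slackness check:
lambda_1 * g_1 = 7.74 * 3.54 = 27.3996
lambda_2 * g_2 = 6.71 * -0.23 = -1.5433
lambda_3 * g_3 = 6.29 * -1.57 = -9.8753
Total violation = 27.3996 + 1.5433 + 9.8753 = 38.8182


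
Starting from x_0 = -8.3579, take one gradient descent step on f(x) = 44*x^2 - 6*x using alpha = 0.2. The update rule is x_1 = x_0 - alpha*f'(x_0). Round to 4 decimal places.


We compute the gradient at x_0 and apply the update.
f'(x) = 88*x - 6
f'(-8.3579) = 88*-8.3579 - 6 = -741.4952
x_1 = -8.3579 - 0.2*-741.4952 = 139.9411


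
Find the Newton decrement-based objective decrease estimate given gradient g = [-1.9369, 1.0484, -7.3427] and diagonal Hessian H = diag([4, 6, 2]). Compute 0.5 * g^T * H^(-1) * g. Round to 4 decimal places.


Step 1: H is diagonal, so H^(-1) * g = [-0.4842, 0.1747, -3.6714].
Step 2: g^T H^(-1) g = sum_i g_i^2 / H_ii
  = (-1.9369)^2/4 + (1.0484)^2/6 + (-7.3427)^2/2
  = 0.9379 + 0.1832 + 26.9576 = 28.0787
Step 3: Objective decrease = 0.5 * g^T H^(-1) g = 14.0394


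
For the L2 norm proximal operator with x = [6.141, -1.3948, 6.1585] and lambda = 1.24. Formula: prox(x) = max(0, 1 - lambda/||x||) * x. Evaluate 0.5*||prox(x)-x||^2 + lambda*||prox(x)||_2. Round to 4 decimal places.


Step 1: Compute ||x||.
||x|| = 8.8082
Step 2: Compute scaling factor.
scale = max(0, 1 - 1.24/8.8082) = 0.8592
Step 3: prox(x) = [5.2765, -1.1984, 5.2915]
||prox(x)|| = 7.5682
Step 4: Proximal objective.
0.5*||prox-x||^2 = 0.7688
lambda*||prox|| = 9.3846
Total = 10.1534


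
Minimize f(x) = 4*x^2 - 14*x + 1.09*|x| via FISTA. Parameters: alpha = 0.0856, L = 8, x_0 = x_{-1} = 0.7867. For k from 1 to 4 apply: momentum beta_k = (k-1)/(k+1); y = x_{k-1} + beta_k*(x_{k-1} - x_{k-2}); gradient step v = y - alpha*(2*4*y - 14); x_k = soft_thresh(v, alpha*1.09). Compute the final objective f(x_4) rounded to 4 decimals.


FISTA on f(x) = 4*x^2 - 14*x + 1.09*|x|
L = 8, alpha = 0.0856
Iteration 1: beta = 0.0, y = 0.7867 + 0.0*(0.7867 - 0.7867) = 0.7867
  grad(y) = -7.7064, v = y - alpha*grad = 1.4464
  prox(v) = soft_thresh(1.4464, 0.0933) = 1.3531
Iteration 2: beta = 0.3333, y = 1.3531 + 0.3333*(1.3531 - 0.7867) = 1.5419
  grad(y) = -1.6652, v = y - alpha*grad = 1.6844
  prox(v) = soft_thresh(1.6844, 0.0933) = 1.5911
Iteration 3: beta = 0.5, y = 1.5911 + 0.5*(1.5911 - 1.3531) = 1.7101
  grad(y) = -0.3192, v = y - alpha*grad = 1.7374
  prox(v) = soft_thresh(1.7374, 0.0933) = 1.6441
Iteration 4: beta = 0.6, y = 1.6441 + 0.6*(1.6441 - 1.5911) = 1.6759
  grad(y) = -0.5925, v = y - alpha*grad = 1.7267
  prox(v) = soft_thresh(1.7267, 0.0933) = 1.6334
f(x_4) = 4*1.6334^2 - 14*1.6334 + 1.09*|1.6334| = -10.4152


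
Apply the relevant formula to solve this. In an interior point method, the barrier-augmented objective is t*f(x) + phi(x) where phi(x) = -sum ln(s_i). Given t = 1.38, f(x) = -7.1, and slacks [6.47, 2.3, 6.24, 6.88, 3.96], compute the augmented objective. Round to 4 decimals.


Step 1: Compute log-barrier.
ln values: [1.8672, 0.8329, 1.831, 1.9286, 1.3762]
phi = -(1.8672 + 0.8329 + 1.831 + 1.9286 + 1.3762) = -7.8359
Step 2: Compute augmented objective.
t*f(x) = 1.38*-7.1 = -9.798
Total = -9.798 - 7.8359 = -17.6339


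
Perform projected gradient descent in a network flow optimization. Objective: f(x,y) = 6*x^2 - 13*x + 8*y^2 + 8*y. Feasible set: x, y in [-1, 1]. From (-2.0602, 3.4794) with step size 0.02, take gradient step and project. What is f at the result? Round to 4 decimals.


Step 1: Compute gradient at (-2.0602, 3.4794).
grad_x = 2*6*-2.0602 - 13 = -37.7224
grad_y = 2*8*3.4794 + 8 = 63.6704
Step 2: Gradient step.
x_raw = -2.0602 - 0.02*-37.7224 = -1.3058
y_raw = 3.4794 - 0.02*63.6704 = 2.206
Step 3: Project onto [-1, 1].
x_proj = clip(-1.3058) = -1.0
y_proj = clip(2.206) = 1.0
Step 4: Evaluate f.
f(-1.0, 1.0) = 35.0


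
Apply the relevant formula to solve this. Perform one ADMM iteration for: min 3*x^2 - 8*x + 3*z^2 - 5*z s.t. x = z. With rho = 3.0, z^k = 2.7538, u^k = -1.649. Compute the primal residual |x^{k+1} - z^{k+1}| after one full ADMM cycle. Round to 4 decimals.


ADMM iteration with rho = 3.0, z^k = 2.7538, u^k = -1.649
Step 1: x-update.
Minimize 3*x^2 - 8*x + (3.0/2)*(x - 2.7538 - 1.649)^2
FOC: (2*3 + 3.0)*x = 8 + 3.0*(2.7538 + 1.649)
x^{k+1} = 2.3565
Step 2: z-update.
Minimize 3*z^2 - 5*z + (3.0/2)*(2.3565 - z - 1.649)^2
FOC: (2*3 + 3.0)*z = 5 + 3.0*(2.3565 - 1.649)
z^{k+1} = 0.7914
Step 3: u-update.
u^{k+1} = -1.649 + 2.3565 - 0.7914 = -0.0839
Step 4: Primal residual = |2.3565 - 0.7914| = 1.5651


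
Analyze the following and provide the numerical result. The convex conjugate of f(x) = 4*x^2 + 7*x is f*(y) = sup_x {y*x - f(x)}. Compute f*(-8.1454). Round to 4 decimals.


f*(y) = sup_x {y*x - a*x^2 - b*x} = sup_x {(y-b)*x - a*x^2}
FOC: (y - b) - 2a*x = 0 => x* = (y - b)/(2a)
x* = (-8.1454 - 7)/(2*4) = -1.8932
f*(-8.1454) = (y-b)^2/(4a) = (-8.1454 - 7)^2/(4*4)
= 229.3831/16 = 14.3364


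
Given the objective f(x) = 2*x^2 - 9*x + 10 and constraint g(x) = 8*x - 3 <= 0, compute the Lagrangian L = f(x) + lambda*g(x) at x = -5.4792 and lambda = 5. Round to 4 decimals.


Step 1: Evaluate f(x).
f(-5.4792) = 2*(-5.4792)^2 - 9*(-5.4792) + 10 = 119.3561
Step 2: Evaluate g(x).
g(-5.4792) = 8*-5.4792 - 3 = -46.8336
Step 3: Compute Lagrangian.
L = 119.3561 + 5*-46.8336 = -114.8119


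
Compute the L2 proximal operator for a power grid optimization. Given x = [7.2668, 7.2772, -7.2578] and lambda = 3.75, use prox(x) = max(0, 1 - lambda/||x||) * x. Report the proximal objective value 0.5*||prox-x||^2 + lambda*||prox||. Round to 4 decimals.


Step 1: Compute ||x||.
||x|| = 12.5873
Step 2: Compute scaling factor.
scale = max(0, 1 - 3.75/12.5873) = 0.7021
Step 3: prox(x) = [5.1019, 5.1092, -5.0956]
||prox(x)|| = 8.8373
Step 4: Proximal objective.
0.5*||prox-x||^2 = 7.0313
lambda*||prox|| = 33.1399
Total = 40.1711


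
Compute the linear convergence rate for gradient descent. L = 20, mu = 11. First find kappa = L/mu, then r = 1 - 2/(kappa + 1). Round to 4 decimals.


Step 1: Compute the condition number.
kappa = L/mu = 20/11 = 1.8182
Step 2: Compute the convergence rate.
r = 1 - 2/(kappa + 1) = 1 - 2*mu/(L + mu) = (L - mu)/(L + mu) = 9/31 = 0.2903


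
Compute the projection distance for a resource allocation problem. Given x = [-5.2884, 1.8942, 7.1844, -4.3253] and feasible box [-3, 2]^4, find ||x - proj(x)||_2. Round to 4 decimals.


Project each component onto [-3, 2].
clip(-5.2884) = -3.0, clip(1.8942) = 1.8942, clip(7.1844) = 2.0, clip(-4.3253) = -3.0
Projection = [-3.0, 1.8942, 2.0, -3.0]
Squared diffs: [5.2368, 0.0, 26.878, 1.7564]
Distance = sqrt(33.8712) = 5.8199


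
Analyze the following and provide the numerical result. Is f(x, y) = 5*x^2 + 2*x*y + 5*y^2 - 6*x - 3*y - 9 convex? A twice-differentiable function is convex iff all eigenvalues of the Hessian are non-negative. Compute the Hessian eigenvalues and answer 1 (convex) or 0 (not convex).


The Hessian of f(x,y) = 5*x^2 + 2*x*y + 5*y^2 - 6*x - 3*y - 9 is:
H = [[10, 2], [2, 10]]
Trace = 10 + 10 = 20
Determinant = 10*10 - (2)^2 = 96
Discriminant = (20)^2 - 4*96 = 16.0
Eigenvalues: lambda_1 = 8.0, lambda_2 = 12.0
The function is convex.

1


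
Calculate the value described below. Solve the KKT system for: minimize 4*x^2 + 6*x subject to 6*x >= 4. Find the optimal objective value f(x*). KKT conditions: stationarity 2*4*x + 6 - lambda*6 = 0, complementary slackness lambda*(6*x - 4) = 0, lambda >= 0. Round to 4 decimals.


Step 1: Try lambda = 0 (constraint inactive).
x_unc = -6/(2*4) = -0.75
Check: 6*-0.75 = -4.5 < 4 -- violated!
Step 2: Constraint must be active: 6*x = 4
x* = 4/6 = 2/3 = 0.6667 (rounded; the exact value 2/3 is used below)
lambda = (2*4*(2/3) + 6)/6 = 1.8889
Step 3: Compute optimal value.
f(x*) = 4*(2/3)^2 + 6*(2/3) = 5.7778


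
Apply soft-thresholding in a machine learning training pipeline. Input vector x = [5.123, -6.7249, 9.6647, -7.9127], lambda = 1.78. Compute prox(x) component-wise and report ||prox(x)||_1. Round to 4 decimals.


Soft-thresholding with lambda = 1.78:
prox(5.123) = sign(5.123)*max(|5.123| - 1.78, 0) = 3.343
prox(-6.7249) = sign(-6.7249)*max(|-6.7249| - 1.78, 0) = -4.9449
prox(9.6647) = sign(9.6647)*max(|9.6647| - 1.78, 0) = 7.8847
prox(-7.9127) = sign(-7.9127)*max(|-7.9127| - 1.78, 0) = -6.1327
prox(x) = [3.343, -4.9449, 7.8847, -6.1327]
||prox(x)||_1 = 3.343 + 4.9449 + 7.8847 + 6.1327 = 22.3053


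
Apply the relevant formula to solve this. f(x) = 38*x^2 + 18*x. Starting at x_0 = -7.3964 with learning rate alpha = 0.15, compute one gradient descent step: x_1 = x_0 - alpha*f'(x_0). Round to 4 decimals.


We compute the gradient at x_0 and apply the update.
f'(x) = 76*x + 18
f'(-7.3964) = 76*-7.3964 + 18 = -544.1264
x_1 = -7.3964 - 0.15*-544.1264 = 74.2226


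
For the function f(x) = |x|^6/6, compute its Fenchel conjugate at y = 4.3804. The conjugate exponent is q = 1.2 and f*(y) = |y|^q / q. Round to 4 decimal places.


The conjugate exponent q satisfies 1/p + 1/q = 1.
p = 6, so q = 6/(6 - 1) = 1.2
|y|^q = 4.3804^1.2 = 5.8859
f*(4.3804) = 5.8859 / 1.2 = 4.905


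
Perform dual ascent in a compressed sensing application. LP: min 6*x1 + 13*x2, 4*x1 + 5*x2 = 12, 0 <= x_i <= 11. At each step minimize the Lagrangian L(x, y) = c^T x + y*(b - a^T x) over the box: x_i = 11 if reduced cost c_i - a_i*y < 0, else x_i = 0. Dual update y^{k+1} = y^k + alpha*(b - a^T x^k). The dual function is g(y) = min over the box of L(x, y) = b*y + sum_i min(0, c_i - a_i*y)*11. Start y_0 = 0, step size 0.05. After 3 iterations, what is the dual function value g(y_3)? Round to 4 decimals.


Dual ascent for LP: min 6*x1 + 13*x2, 4*x1 + 5*x2 = 12, 0 <= x_i <= 11
Step 1: y^k = 0.0, reduced costs: (6.0, 13.0)
  x^k = (0.0, 0.0), subgradient = b - a^T x = 12.0
  y^{k+1} = 0.0 + 0.05*12.0 = 0.6
Step 2: y^k = 0.6, reduced costs: (3.6, 10.0)
  x^k = (0.0, 0.0), subgradient = b - a^T x = 12.0
  y^{k+1} = 0.6 + 0.05*12.0 = 1.2
Step 3: y^k = 1.2, reduced costs: (1.2, 7.0)
  x^k = (0.0, 0.0), subgradient = b - a^T x = 12.0
  y^{k+1} = 1.2 + 0.05*12.0 = 1.8
Dual objective at y_3 = 1.8: reduced costs (-1.2, 4.0), box minimizer x = (11.0, 0.0)
g(y_3) = b*y + (c1 - a1*y)*x1 + (c2 - a2*y)*x2 = 12*1.8 + (-1.2)*11.0 + 4.0*0.0 = 21.6 - 13.2 + 0.0 = 8.4


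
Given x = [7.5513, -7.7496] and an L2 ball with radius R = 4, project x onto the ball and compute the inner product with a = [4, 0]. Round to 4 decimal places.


Step 1: Compute ||x|| (intermediates to 6 decimals).
||x|| = sqrt(7.5513^2 + (-7.7496)^2) = 10.820279
Step 2: Project.
Since ||x|| > R, scale = R/||x|| = 4/10.820279 = 0.369676, proj(x) = scale * x
proj(x) = [2.791534, -2.864841]
Step 3: Dot product.
a^T * proj(x) = 4*2.791534 + 0*(-2.864841) = 11.1661


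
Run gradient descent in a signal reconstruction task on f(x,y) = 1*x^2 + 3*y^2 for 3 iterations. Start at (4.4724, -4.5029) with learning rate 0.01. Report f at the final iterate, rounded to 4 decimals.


Gradient descent on f(x,y) = 1*x^2 + 3*y^2.
Starting point: (4.4724, -4.5029), alpha = 0.01
Step 1: grad_x = 2*1*4.4724 = 8.9448, grad_y = 2*3*-4.5029 = -27.0174
  x_1 = 4.4724 - 0.01*8.9448 = 4.383
  y_1 = -4.5029 - 0.01*-27.0174 = -4.2327
Step 2: grad_x = 2*1*4.383 = 8.7659, grad_y = 2*3*-4.2327 = -25.3964
  x_2 = 4.383 - 0.01*8.7659 = 4.2953
  y_2 = -4.2327 - 0.01*-25.3964 = -3.9788
Step 3: grad_x = 2*1*4.2953 = 8.5906, grad_y = 2*3*-3.9788 = -23.8726
  x_3 = 4.2953 - 0.01*8.5906 = 4.2094
  y_3 = -3.9788 - 0.01*-23.8726 = -3.74
f(4.2094, -3.74) = 1*4.2094^2 + 3*(-3.74)^2 = 59.6826


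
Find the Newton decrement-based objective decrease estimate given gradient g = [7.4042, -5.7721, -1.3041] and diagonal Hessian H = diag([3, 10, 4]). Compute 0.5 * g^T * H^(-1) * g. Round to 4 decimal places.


Step 1: H is diagonal, so H^(-1) * g = [2.4681, -0.5772, -0.326].
Step 2: g^T H^(-1) g = sum_i g_i^2 / H_ii
  = (7.4042)^2/3 + (-5.7721)^2/10 + (-1.3041)^2/4
  = 18.2741 + 3.3317 + 0.4252 = 22.0309
Step 3: Objective decrease = 0.5 * g^T H^(-1) g = 11.0155


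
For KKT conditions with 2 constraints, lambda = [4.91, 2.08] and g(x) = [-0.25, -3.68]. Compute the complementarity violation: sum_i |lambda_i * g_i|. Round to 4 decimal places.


KKT complementary slackness check:
lambda_1 * g_1 = 4.91 * -0.25 = -1.2275
lambda_2 * g_2 = 2.08 * -3.68 = -7.6544
Total violation = 1.2275 + 7.6544 = 8.8819


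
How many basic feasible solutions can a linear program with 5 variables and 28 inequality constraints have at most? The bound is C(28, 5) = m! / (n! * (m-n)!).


Each vertex corresponds to some choice of n active constraints out of m, so the number of vertices is at most C(m, n) = m! / (n!(m-n)!).
m = 28, n = 5
Numerator: 28 * 27 * 26 * 25 * 24
Denominator: 5! = 120
C(28, 5) = 98280


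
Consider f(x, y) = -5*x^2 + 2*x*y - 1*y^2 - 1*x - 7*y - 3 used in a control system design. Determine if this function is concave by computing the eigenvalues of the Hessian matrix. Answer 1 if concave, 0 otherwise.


The Hessian of f(x,y) = -5*x^2 + 2*x*y - 1*y^2 - 1*x - 7*y - 3 is:
H = [[-10, 2], [2, -2]]
Trace = -10 - 2 = -12
Determinant = -10*-2 - (2)^2 = 16
Discriminant = (-12)^2 - 4*16 = 80.0
Eigenvalues: lambda_1 = -10.4721, lambda_2 = -1.5279
The function is concave.

1


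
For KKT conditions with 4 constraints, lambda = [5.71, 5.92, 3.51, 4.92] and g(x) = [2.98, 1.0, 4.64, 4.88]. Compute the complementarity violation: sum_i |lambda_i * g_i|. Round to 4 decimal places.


KKT complementary slackness check:
lambda_1 * g_1 = 5.71 * 2.98 = 17.0158
lambda_2 * g_2 = 5.92 * 1.0 = 5.92
lambda_3 * g_3 = 3.51 * 4.64 = 16.2864
lambda_4 * g_4 = 4.92 * 4.88 = 24.0096
Total violation = 17.0158 + 5.92 + 16.2864 + 24.0096 = 63.2318


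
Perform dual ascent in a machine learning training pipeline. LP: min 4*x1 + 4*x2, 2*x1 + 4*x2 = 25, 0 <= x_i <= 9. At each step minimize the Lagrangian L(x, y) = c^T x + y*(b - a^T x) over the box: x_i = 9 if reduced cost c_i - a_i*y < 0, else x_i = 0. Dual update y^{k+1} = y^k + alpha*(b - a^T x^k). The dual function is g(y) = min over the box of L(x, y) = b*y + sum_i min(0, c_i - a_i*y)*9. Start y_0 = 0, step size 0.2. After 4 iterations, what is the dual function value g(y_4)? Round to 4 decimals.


Dual ascent for LP: min 4*x1 + 4*x2, 2*x1 + 4*x2 = 25, 0 <= x_i <= 9
Step 1: y^k = 0.0, reduced costs: (4.0, 4.0)
  x^k = (0.0, 0.0), subgradient = b - a^T x = 25.0
  y^{k+1} = 0.0 + 0.2*25.0 = 5.0
Step 2: y^k = 5.0, reduced costs: (-6.0, -16.0)
  x^k = (9.0, 9.0), subgradient = b - a^T x = -29.0
  y^{k+1} = 5.0 + 0.2*-29.0 = -0.8
Step 3: y^k = -0.8, reduced costs: (5.6, 7.2)
  x^k = (0.0, 0.0), subgradient = b - a^T x = 25.0
  y^{k+1} = -0.8 + 0.2*25.0 = 4.2
Step 4: y^k = 4.2, reduced costs: (-4.4, -12.8)
  x^k = (9.0, 9.0), subgradient = b - a^T x = -29.0
  y^{k+1} = 4.2 + 0.2*-29.0 = -1.6
Dual objective at y_4 = -1.6: reduced costs (7.2, 10.4), box minimizer x = (0.0, 0.0)
g(y_4) = b*y + (c1 - a1*y)*x1 + (c2 - a2*y)*x2 = 25*(-1.6) + 7.2*0.0 + 10.4*0.0 = -40.0 + 0.0 + 0.0 = -40.0


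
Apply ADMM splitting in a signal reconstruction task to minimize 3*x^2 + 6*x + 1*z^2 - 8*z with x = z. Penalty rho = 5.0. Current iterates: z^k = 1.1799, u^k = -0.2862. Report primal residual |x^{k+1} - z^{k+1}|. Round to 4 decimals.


ADMM iteration with rho = 5.0, z^k = 1.1799, u^k = -0.2862
Step 1: x-update.
Minimize 3*x^2 + 6*x + (5.0/2)*(x - 1.1799 - 0.2862)^2
FOC: (2*3 + 5.0)*x = -6 + 5.0*(1.1799 + 0.2862)
x^{k+1} = 0.121
Step 2: z-update.
Minimize 1*z^2 - 8*z + (5.0/2)*(0.121 - z - 0.2862)^2
FOC: (2*1 + 5.0)*z = 8 + 5.0*(0.121 - 0.2862)
z^{k+1} = 1.0248
Step 3: u-update.
u^{k+1} = -0.2862 + 0.121 - 1.0248 = -1.1901
Step 4: Primal residual = |0.121 - 1.0248| = 0.9039


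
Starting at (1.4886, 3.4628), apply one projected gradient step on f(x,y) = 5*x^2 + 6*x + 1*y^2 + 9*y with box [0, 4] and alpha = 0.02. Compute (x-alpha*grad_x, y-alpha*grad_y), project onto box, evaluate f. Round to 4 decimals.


Step 1: Compute gradient at (1.4886, 3.4628).
grad_x = 2*5*1.4886 + 6 = 20.886
grad_y = 2*1*3.4628 + 9 = 15.9256
Step 2: Gradient step.
x_raw = 1.4886 - 0.02*20.886 = 1.0709
y_raw = 3.4628 - 0.02*15.9256 = 3.1443
Step 3: Project onto [0, 4].
x_proj = clip(1.0709) = 1.0709
y_proj = clip(3.1443) = 3.1443
Step 4: Evaluate f.
f(1.0709, 3.1443) = 50.3443


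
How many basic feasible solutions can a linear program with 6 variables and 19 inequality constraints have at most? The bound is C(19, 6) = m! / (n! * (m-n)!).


Each vertex corresponds to some choice of n active constraints out of m, so the number of vertices is at most C(m, n) = m! / (n!(m-n)!).
m = 19, n = 6
Numerator: 19 * 18 * 17 * 16 * 15 * 14
Denominator: 6! = 720
C(19, 6) = 27132


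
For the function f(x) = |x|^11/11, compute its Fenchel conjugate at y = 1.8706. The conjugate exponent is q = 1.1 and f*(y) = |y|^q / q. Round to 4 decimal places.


The conjugate exponent q satisfies 1/p + 1/q = 1.
p = 11, so q = 11/(11 - 1) = 1.1
|y|^q = 1.8706^1.1 = 1.9915
f*(1.8706) = 1.9915 / 1.1 = 1.8104


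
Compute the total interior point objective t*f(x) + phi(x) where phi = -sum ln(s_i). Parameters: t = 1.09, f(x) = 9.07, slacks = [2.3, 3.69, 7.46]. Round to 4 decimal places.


Step 1: Compute log-barrier.
ln values: [0.8329, 1.3056, 2.0096]
phi = -(0.8329 + 1.3056 + 2.0096) = -4.1481
Step 2: Compute augmented objective.
t*f(x) = 1.09*9.07 = 9.8863
Total = 9.8863 - 4.1481 = 5.7382


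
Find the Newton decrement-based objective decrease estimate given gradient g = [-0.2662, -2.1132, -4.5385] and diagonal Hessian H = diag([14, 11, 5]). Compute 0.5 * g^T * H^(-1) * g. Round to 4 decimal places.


Step 1: H is diagonal, so H^(-1) * g = [-0.019, -0.1921, -0.9077].
Step 2: g^T H^(-1) g = sum_i g_i^2 / H_ii
  = (-0.2662)^2/14 + (-2.1132)^2/11 + (-4.5385)^2/5
  = 0.0051 + 0.406 + 4.1196 = 4.5306
Step 3: Objective decrease = 0.5 * g^T H^(-1) g = 2.2653


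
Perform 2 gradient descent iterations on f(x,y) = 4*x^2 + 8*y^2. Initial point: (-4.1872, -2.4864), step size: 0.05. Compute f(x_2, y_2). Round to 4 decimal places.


Gradient descent on f(x,y) = 4*x^2 + 8*y^2.
Starting point: (-4.1872, -2.4864), alpha = 0.05
Step 1: grad_x = 2*4*-4.1872 = -33.4976, grad_y = 2*8*-2.4864 = -39.7824
  x_1 = -4.1872 - 0.05*-33.4976 = -2.5123
  y_1 = -2.4864 - 0.05*-39.7824 = -0.4973
Step 2: grad_x = 2*4*-2.5123 = -20.0986, grad_y = 2*8*-0.4973 = -7.9565
  x_2 = -2.5123 - 0.05*-20.0986 = -1.5074
  y_2 = -0.4973 - 0.05*-7.9565 = -0.0995
f(-1.5074, -0.0995) = 4*(-1.5074)^2 + 8*(-0.0995)^2 = 9.1681


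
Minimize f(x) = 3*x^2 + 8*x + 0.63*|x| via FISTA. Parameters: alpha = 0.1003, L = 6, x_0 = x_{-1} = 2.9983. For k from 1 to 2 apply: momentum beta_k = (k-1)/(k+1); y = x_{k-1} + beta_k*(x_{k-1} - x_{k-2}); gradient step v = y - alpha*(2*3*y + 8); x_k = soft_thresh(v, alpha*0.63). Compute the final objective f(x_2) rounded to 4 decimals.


FISTA on f(x) = 3*x^2 + 8*x + 0.63*|x|
L = 6, alpha = 0.1003
Iteration 1: beta = 0.0, y = 2.9983 + 0.0*(2.9983 - 2.9983) = 2.9983
  grad(y) = 25.9898, v = y - alpha*grad = 0.3915
  prox(v) = soft_thresh(0.3915, 0.0632) = 0.3283
Iteration 2: beta = 0.3333, y = 0.3283 + 0.3333*(0.3283 - 2.9983) = -0.5617
  grad(y) = 4.6301, v = y - alpha*grad = -1.0261
  prox(v) = soft_thresh(-1.0261, 0.0632) = -0.9629
f(x_2) = 3*(-0.9629)^2 + 8*(-0.9629) + 0.63*|-0.9629| = -4.315


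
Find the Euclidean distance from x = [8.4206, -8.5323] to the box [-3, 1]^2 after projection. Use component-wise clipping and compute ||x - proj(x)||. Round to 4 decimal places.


Project each component onto [-3, 1].
clip(8.4206) = 1.0, clip(-8.5323) = -3.0
Projection = [1.0, -3.0]
Squared diffs: [55.0653, 30.6063]
Distance = sqrt(85.6716) = 9.2559


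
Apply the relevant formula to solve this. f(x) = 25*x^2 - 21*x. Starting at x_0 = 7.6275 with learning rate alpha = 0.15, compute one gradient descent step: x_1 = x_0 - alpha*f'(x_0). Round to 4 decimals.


We compute the gradient at x_0 and apply the update.
f'(x) = 50*x - 21
f'(7.6275) = 50*7.6275 - 21 = 360.375
x_1 = 7.6275 - 0.15*360.375 = -46.4288


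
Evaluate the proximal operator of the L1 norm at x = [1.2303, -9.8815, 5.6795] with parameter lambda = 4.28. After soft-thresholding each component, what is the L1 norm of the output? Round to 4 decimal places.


Soft-thresholding with lambda = 4.28:
prox(1.2303) = sign(1.2303)*max(|1.2303| - 4.28, 0) = 0.0
prox(-9.8815) = sign(-9.8815)*max(|-9.8815| - 4.28, 0) = -5.6015
prox(5.6795) = sign(5.6795)*max(|5.6795| - 4.28, 0) = 1.3995
prox(x) = [0.0, -5.6015, 1.3995]
||prox(x)||_1 = 0.0 + 5.6015 + 1.3995 = 7.001


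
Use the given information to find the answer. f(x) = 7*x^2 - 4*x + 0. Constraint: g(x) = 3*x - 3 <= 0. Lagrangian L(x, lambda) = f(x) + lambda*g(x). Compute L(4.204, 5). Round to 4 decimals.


Step 1: Evaluate f(x).
f(4.204) = 7*4.204^2 - 4*4.204 + 0 = 106.8993
Step 2: Evaluate g(x).
g(4.204) = 3*4.204 - 3 = 9.612
Step 3: Compute Lagrangian.
L = 106.8993 + 5*9.612 = 154.9593


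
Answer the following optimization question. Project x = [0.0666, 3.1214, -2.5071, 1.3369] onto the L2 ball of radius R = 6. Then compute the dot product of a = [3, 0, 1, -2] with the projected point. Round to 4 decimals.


Step 1: Compute ||x|| (intermediates to 6 decimals).
||x|| = sqrt(0.0666^2 + 3.1214^2 + (-2.5071)^2 + 1.3369^2) = 4.221425
Step 2: Project.
Since ||x|| <= R, proj = x (no scaling needed).
proj(x) = [0.0666, 3.1214, -2.5071, 1.3369]
Step 3: Dot product.
a^T * proj(x) = 3*0.0666 + 0*3.1214 + 1*(-2.5071) - 2*1.3369 = -4.9811


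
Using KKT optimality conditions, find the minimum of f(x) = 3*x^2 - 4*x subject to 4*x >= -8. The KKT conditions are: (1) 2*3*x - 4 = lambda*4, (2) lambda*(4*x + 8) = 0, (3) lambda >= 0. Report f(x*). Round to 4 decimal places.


Step 1: Try lambda = 0 (constraint inactive).
Stationarity: 2*3*x - 4 = 0
x* = 4/(2*3) = 2/3 = 0.6667 (rounded; the exact value 2/3 is used below)
Check constraint: 4*0.6667 = 2.6668 >= -8 -- satisfied.
Step 2: Compute optimal value.
f(x*) = 3*(2/3)^2 - 4*(2/3) = -1.3333


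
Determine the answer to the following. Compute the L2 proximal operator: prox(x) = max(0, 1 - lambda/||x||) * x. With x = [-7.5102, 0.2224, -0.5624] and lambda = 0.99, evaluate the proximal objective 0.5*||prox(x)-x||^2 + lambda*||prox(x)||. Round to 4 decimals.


Step 1: Compute ||x||.
||x|| = 7.5345
Step 2: Compute scaling factor.
scale = max(0, 1 - 0.99/7.5345) = 0.8686
Step 3: prox(x) = [-6.5234, 0.1932, -0.4885]
||prox(x)|| = 6.5445
Step 4: Proximal objective.
0.5*||prox-x||^2 = 0.4901
lambda*||prox|| = 6.4791
Total = 6.9691


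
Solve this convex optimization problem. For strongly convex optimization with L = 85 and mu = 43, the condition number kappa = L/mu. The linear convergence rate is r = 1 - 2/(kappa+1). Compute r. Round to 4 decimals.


Step 1: Compute the condition number.
kappa = L/mu = 85/43 = 1.9767
Step 2: Compute the convergence rate.
r = 1 - 2/(kappa + 1) = 1 - 2*mu/(L + mu) = (L - mu)/(L + mu) = 42/128 = 0.3281


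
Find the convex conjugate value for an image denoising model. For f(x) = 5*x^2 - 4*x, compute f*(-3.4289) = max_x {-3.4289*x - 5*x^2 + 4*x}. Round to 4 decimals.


f*(y) = sup_x {y*x - a*x^2 - b*x} = sup_x {(y-b)*x - a*x^2}
FOC: (y - b) - 2a*x = 0 => x* = (y - b)/(2a)
x* = (-3.4289 + 4)/(2*5) = 0.0571
f*(-3.4289) = (y-b)^2/(4a) = (-3.4289 + 4)^2/(4*5)
= 0.3262/20 = 0.0163


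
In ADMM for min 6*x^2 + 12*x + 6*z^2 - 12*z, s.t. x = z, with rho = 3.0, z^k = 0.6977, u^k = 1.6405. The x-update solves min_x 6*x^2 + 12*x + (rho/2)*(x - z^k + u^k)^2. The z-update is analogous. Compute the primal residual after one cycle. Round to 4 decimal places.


ADMM iteration with rho = 3.0, z^k = 0.6977, u^k = 1.6405
Step 1: x-update.
Minimize 6*x^2 + 12*x + (3.0/2)*(x - 0.6977 + 1.6405)^2
FOC: (2*6 + 3.0)*x = -12 + 3.0*(0.6977 - 1.6405)
x^{k+1} = -0.9886
Step 2: z-update.
Minimize 6*z^2 - 12*z + (3.0/2)*(-0.9886 - z + 1.6405)^2
FOC: (2*6 + 3.0)*z = 12 + 3.0*(-0.9886 + 1.6405)
z^{k+1} = 0.9304
Step 3: u-update.
u^{k+1} = 1.6405 - 0.9886 - 0.9304 = -0.2784
Step 4: Primal residual = |-0.9886 - 0.9304| = 1.9189


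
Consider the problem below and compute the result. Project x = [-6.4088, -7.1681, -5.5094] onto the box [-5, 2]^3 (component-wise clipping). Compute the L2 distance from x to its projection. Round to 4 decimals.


Project each component onto [-5, 2].
clip(-6.4088) = -5.0, clip(-7.1681) = -5.0, clip(-5.5094) = -5.0
Projection = [-5.0, -5.0, -5.0]
Squared diffs: [1.9847, 4.7007, 0.2595]
Distance = sqrt(6.9449) = 2.6353


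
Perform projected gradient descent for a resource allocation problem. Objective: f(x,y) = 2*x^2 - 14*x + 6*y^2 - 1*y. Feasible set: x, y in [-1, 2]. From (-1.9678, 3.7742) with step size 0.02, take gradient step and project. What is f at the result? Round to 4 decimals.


Step 1: Compute gradient at (-1.9678, 3.7742).
grad_x = 2*2*-1.9678 - 14 = -21.8712
grad_y = 2*6*3.7742 - 1 = 44.2904
Step 2: Gradient step.
x_raw = -1.9678 - 0.02*-21.8712 = -1.5304
y_raw = 3.7742 - 0.02*44.2904 = 2.8884
Step 3: Project onto [-1, 2].
x_proj = clip(-1.5304) = -1.0
y_proj = clip(2.8884) = 2.0
Step 4: Evaluate f.
f(-1.0, 2.0) = 38.0


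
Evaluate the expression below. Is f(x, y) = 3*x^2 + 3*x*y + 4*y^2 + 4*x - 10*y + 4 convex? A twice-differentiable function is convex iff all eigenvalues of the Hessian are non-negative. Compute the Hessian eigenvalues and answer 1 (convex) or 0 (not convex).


The Hessian of f(x,y) = 3*x^2 + 3*x*y + 4*y^2 + 4*x - 10*y + 4 is:
H = [[6, 3], [3, 8]]
Trace = 6 + 8 = 14
Determinant = 6*8 - (3)^2 = 39
Discriminant = (14)^2 - 4*39 = 40.0
Eigenvalues: lambda_1 = 3.8377, lambda_2 = 10.1623
The function is convex.

1


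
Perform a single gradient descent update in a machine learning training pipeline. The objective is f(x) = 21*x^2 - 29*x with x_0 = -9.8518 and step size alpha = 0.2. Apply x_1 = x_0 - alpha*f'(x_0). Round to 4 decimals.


We compute the gradient at x_0 and apply the update.
f'(x) = 42*x - 29
f'(-9.8518) = 42*-9.8518 - 29 = -442.7756
x_1 = -9.8518 - 0.2*-442.7756 = 78.7033


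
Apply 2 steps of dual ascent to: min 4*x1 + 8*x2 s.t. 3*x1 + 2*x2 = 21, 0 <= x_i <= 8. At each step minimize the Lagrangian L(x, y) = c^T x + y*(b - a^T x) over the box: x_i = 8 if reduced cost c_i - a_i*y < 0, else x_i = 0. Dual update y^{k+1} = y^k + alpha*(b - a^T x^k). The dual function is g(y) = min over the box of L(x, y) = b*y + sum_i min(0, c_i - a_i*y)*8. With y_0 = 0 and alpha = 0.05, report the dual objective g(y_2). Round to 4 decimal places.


Dual ascent for LP: min 4*x1 + 8*x2, 3*x1 + 2*x2 = 21, 0 <= x_i <= 8
Step 1: y^k = 0.0, reduced costs: (4.0, 8.0)
  x^k = (0.0, 0.0), subgradient = b - a^T x = 21.0
  y^{k+1} = 0.0 + 0.05*21.0 = 1.05
Step 2: y^k = 1.05, reduced costs: (0.85, 5.9)
  x^k = (0.0, 0.0), subgradient = b - a^T x = 21.0
  y^{k+1} = 1.05 + 0.05*21.0 = 2.1
Dual objective at y_2 = 2.1: reduced costs (-2.3, 3.8), box minimizer x = (8.0, 0.0)
g(y_2) = b*y + (c1 - a1*y)*x1 + (c2 - a2*y)*x2 = 21*2.1 + (-2.3)*8.0 + 3.8*0.0 = 44.1 - 18.4 + 0.0 = 25.7
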